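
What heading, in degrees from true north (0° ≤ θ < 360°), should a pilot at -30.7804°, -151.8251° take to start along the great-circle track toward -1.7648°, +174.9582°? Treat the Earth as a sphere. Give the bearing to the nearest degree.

306°

Δλ = 174.9582 − -151.8251 = 326.7833°; wrapped into (−180°, 180°]: -33.2167°.
θ = atan2( sin Δλ · cos φ₂ , cos φ₁ · sin φ₂ − sin φ₁ · cos φ₂ · cos Δλ )
  = atan2(-0.54755, 0.40147) = -53.751° → normalised to [0°, 360°): 306.249°.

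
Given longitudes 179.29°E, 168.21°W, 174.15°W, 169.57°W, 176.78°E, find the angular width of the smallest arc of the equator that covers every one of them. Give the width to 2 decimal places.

Sort the longitudes: -174.15°, -169.57°, -168.21°, +176.78°, +179.29°.
Eastward gaps between consecutive values (wrapping around): 4.58°, 1.36°, 344.99°, 2.51°, 6.56°.
Largest gap = 344.99° ⇒ minimal covering band is its complement: 360° − 344.99° = 15.01°.
Band runs from +176.78° eastward to -168.21°, crossing the antimeridian.

15.01°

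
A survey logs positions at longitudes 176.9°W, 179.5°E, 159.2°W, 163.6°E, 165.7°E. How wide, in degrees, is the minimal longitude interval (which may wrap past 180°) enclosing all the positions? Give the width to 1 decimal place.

Sort the longitudes: -176.9°, -159.2°, +163.6°, +165.7°, +179.5°.
Eastward gaps between consecutive values (wrapping around): 17.7°, 322.8°, 2.1°, 13.8°, 3.6°.
Largest gap = 322.8° ⇒ minimal covering band is its complement: 360° − 322.8° = 37.2°.
Band runs from +163.6° eastward to -159.2°, crossing the antimeridian.

37.2°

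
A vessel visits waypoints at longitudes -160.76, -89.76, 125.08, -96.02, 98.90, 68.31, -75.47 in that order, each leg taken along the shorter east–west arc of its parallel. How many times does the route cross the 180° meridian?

3

Leg 1: -160.76° → -89.76°, shortest Δλ = 71.0° (east) — does not cross 180°.
Leg 2: -89.76° → +125.08°, shortest Δλ = -145.16° (west) — crosses 180°.
Leg 3: +125.08° → -96.02°, shortest Δλ = 138.9° (east) — crosses 180°.
Leg 4: -96.02° → +98.90°, shortest Δλ = -165.08° (west) — crosses 180°.
Leg 5: +98.90° → +68.31°, shortest Δλ = -30.59° (west) — does not cross 180°.
Leg 6: +68.31° → -75.47°, shortest Δλ = -143.78° (west) — does not cross 180°.
Total crossings: 3.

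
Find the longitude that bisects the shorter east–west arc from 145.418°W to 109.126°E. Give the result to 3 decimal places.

161.854°E

Signed shortest Δλ from -145.418° to +109.126° is -105.456°.
Midpoint longitude = -145.418° + (-105.456°)/2 = -145.418° − 52.728° = -198.146°.
Normalise into (−180°, 180°]: +161.854°.
(The naïve average (-145.418 + +109.126)/2 = -18.146° is on the wrong side of the globe.)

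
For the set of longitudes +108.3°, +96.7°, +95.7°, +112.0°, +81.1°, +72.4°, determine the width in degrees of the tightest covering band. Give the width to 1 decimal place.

Sort the longitudes: +72.4°, +81.1°, +95.7°, +96.7°, +108.3°, +112.0°.
Eastward gaps between consecutive values (wrapping around): 8.7°, 14.6°, 1.0°, 11.6°, 3.7°, 320.4°.
Largest gap = 320.4° ⇒ minimal covering band is its complement: 360° − 320.4° = 39.6°.
Band runs from +72.4° eastward to +112.0°.

39.6°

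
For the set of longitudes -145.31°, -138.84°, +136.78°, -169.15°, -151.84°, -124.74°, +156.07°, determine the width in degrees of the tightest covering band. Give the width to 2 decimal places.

Sort the longitudes: -169.15°, -151.84°, -145.31°, -138.84°, -124.74°, +136.78°, +156.07°.
Eastward gaps between consecutive values (wrapping around): 17.31°, 6.53°, 6.47°, 14.10°, 261.52°, 19.29°, 34.78°.
Largest gap = 261.52° ⇒ minimal covering band is its complement: 360° − 261.52° = 98.48°.
Band runs from +136.78° eastward to -124.74°, crossing the antimeridian.

98.48°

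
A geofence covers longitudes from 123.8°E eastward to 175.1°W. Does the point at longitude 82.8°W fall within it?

No

Band width going east from +123.8° to -175.1°: ((-175.1 − 123.8) mod 360) = 61.1°.
Offset of -82.8° east of the west edge: ((-82.8 − 123.8) mod 360) = 153.4°.
153.4° > 61.1° ⇒ outside.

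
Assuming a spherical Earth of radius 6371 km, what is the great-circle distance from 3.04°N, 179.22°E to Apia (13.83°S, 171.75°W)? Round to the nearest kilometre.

Δλ = -171.75 − 179.22 = -350.97°; wrapped into (−180°, 180°]: 9.03°.
Δφ = -13.83 − 3.04 = -16.87°.
a = sin²(Δφ/2) + cos φ₁ · cos φ₂ · sin²(Δλ/2) = 0.027526.
c = 2·atan2(√a, √(1−a)) = 0.33336 rad → d = 6371·c ≈ 2123.84 km.

2124 km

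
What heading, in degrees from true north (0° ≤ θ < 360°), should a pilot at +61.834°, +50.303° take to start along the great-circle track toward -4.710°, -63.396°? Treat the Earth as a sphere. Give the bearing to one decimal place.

Δλ = -63.396 − 50.303 = -113.699°.
θ = atan2( sin Δλ · cos φ₂ , cos φ₁ · sin φ₂ − sin φ₁ · cos φ₂ · cos Δλ )
  = atan2(-0.91258, 0.31438) = -70.991° → normalised to [0°, 360°): 289.009°.

289.0°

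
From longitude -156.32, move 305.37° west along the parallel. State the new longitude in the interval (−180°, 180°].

Start at -156.32°; shift −305.37° → -461.69°.
-461.69° lies outside (−180°, 180°]; add 360° → -101.69°.

-101.69°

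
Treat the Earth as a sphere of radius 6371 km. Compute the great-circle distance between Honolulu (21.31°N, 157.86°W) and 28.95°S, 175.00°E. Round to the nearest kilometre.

Δλ = 175.00 − -157.86 = 332.86°; wrapped into (−180°, 180°]: -27.14°.
Δφ = -28.95 − 21.31 = -50.26°.
a = sin²(Δφ/2) + cos φ₁ · cos φ₂ · sin²(Δλ/2) = 0.225227.
c = 2·atan2(√a, √(1−a)) = 0.98898 rad → d = 6371·c ≈ 6300.77 km.

6301 km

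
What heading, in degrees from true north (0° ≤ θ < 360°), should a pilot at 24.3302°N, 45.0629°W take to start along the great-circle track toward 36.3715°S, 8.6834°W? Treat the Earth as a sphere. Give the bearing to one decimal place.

Δλ = -8.6834 − -45.0629 = 36.3795°.
θ = atan2( sin Δλ · cos φ₂ , cos φ₁ · sin φ₂ − sin φ₁ · cos φ₂ · cos Δλ )
  = atan2(0.47758, -0.80743) = 149.396° → normalised to [0°, 360°): 149.396°.

149.4°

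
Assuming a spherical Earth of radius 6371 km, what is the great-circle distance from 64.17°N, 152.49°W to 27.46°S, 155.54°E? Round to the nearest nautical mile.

6015 nmi

Δλ = 155.54 − -152.49 = 308.03°; wrapped into (−180°, 180°]: -51.97°.
Δφ = -27.46 − 64.17 = -91.63°.
a = sin²(Δφ/2) + cos φ₁ · cos φ₂ · sin²(Δλ/2) = 0.588438.
c = 2·atan2(√a, √(1−a)) = 1.74861 rad → d = 6371·c ≈ 11140.38 km ≈ 6015.32 nmi.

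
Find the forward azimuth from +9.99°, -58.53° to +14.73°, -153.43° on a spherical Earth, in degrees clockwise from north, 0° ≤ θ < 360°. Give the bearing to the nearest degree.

Δλ = -153.43 − -58.53 = -94.90°.
θ = atan2( sin Δλ · cos φ₂ , cos φ₁ · sin φ₂ − sin φ₁ · cos φ₂ · cos Δλ )
  = atan2(-0.96360, 0.26474) = -74.638° → normalised to [0°, 360°): 285.362°.

285°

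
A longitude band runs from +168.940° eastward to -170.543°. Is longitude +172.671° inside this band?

Band width going east from +168.940° to -170.543°: ((-170.543 − 168.940) mod 360) = 20.517°.
Offset of +172.671° east of the west edge: ((172.671 − 168.940) mod 360) = 3.731°.
3.731° ≤ 20.517° ⇒ inside.

Yes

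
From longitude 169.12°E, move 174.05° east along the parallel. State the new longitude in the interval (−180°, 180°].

16.83°W

Start at +169.12°; shift +174.05° → +343.17°.
+343.17° lies outside (−180°, 180°]; subtract 360° → -16.83°.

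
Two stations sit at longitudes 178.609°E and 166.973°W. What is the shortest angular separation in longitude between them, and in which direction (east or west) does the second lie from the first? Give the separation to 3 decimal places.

14.418° east

Raw difference: -166.973 − 178.609 = -345.582°.
Normalise into (−180°, 180°]: -345.582° + 360° = 14.418°.
Positive ⇒ the second point lies to the east; separation 14.418°.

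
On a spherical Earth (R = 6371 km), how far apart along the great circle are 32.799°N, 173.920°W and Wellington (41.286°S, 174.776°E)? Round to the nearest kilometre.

8319 km

Δλ = 174.776 − -173.920 = 348.696°; wrapped into (−180°, 180°]: -11.304°.
Δφ = -41.286 − 32.799 = -74.085°.
a = sin²(Δφ/2) + cos φ₁ · cos φ₂ · sin²(Δλ/2) = 0.369021.
c = 2·atan2(√a, √(1−a)) = 1.30575 rad → d = 6371·c ≈ 8318.91 km.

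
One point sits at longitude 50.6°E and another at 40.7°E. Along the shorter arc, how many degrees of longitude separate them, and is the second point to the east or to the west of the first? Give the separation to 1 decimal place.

Raw difference: 40.7 − 50.6 = -9.9°.
Normalise into (−180°, 180°]: -9.9° stays -9.9°.
Negative ⇒ the second point lies to the west; separation 9.9°.

9.9° west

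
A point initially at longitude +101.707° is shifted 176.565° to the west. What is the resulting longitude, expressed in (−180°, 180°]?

Start at +101.707°; shift −176.565° → -74.858°.
-74.858° already lies in (−180°, 180°].

-74.858°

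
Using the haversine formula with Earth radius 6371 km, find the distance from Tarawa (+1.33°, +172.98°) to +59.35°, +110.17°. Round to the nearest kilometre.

Δλ = 110.17 − 172.98 = -62.81°.
Δφ = 59.35 − 1.33 = 58.02°.
a = sin²(Δφ/2) + cos φ₁ · cos φ₂ · sin²(Δλ/2) = 0.373574.
c = 2·atan2(√a, √(1−a)) = 1.31517 rad → d = 6371·c ≈ 8378.95 km.

8379 km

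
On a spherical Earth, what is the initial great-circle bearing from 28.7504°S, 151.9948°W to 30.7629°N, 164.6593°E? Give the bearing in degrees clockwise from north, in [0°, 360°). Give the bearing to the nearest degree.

322°

Δλ = 164.6593 − -151.9948 = 316.6541°; wrapped into (−180°, 180°]: -43.3459°.
θ = atan2( sin Δλ · cos φ₂ , cos φ₁ · sin φ₂ − sin φ₁ · cos φ₂ · cos Δλ )
  = atan2(-0.58982, 0.74900) = -38.219° → normalised to [0°, 360°): 321.781°.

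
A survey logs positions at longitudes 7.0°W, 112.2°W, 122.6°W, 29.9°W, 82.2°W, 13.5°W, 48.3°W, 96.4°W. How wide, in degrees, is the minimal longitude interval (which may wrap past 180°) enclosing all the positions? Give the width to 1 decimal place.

115.6°

Sort the longitudes: -122.6°, -112.2°, -96.4°, -82.2°, -48.3°, -29.9°, -13.5°, -7.0°.
Eastward gaps between consecutive values (wrapping around): 10.4°, 15.8°, 14.2°, 33.9°, 18.4°, 16.4°, 6.5°, 244.4°.
Largest gap = 244.4° ⇒ minimal covering band is its complement: 360° − 244.4° = 115.6°.
Band runs from -122.6° eastward to -7.0°.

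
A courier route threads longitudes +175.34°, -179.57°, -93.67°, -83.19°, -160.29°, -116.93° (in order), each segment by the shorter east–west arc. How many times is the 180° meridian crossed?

Leg 1: +175.34° → -179.57°, shortest Δλ = 5.09° (east) — crosses 180°.
Leg 2: -179.57° → -93.67°, shortest Δλ = 85.9° (east) — does not cross 180°.
Leg 3: -93.67° → -83.19°, shortest Δλ = 10.48° (east) — does not cross 180°.
Leg 4: -83.19° → -160.29°, shortest Δλ = -77.1° (west) — does not cross 180°.
Leg 5: -160.29° → -116.93°, shortest Δλ = 43.36° (east) — does not cross 180°.
Total crossings: 1.

1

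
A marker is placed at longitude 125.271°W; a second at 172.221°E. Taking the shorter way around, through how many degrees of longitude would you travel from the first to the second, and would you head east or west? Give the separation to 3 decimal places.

62.508° west

Raw difference: 172.221 − -125.271 = 297.492°.
Normalise into (−180°, 180°]: 297.492° − 360° = -62.508°.
Negative ⇒ the second point lies to the west; separation 62.508°.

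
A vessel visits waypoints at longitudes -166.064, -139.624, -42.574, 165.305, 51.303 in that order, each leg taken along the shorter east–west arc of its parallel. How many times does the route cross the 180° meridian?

Leg 1: -166.064° → -139.624°, shortest Δλ = 26.44° (east) — does not cross 180°.
Leg 2: -139.624° → -42.574°, shortest Δλ = 97.05° (east) — does not cross 180°.
Leg 3: -42.574° → +165.305°, shortest Δλ = -152.121° (west) — crosses 180°.
Leg 4: +165.305° → +51.303°, shortest Δλ = -114.002° (west) — does not cross 180°.
Total crossings: 1.

1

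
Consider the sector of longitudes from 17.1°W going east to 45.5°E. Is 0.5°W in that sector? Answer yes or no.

Band width going east from -17.1° to +45.5°: ((45.5 − -17.1) mod 360) = 62.6°.
Offset of -0.5° east of the west edge: ((-0.5 − -17.1) mod 360) = 16.6°.
16.6° ≤ 62.6° ⇒ inside.

Yes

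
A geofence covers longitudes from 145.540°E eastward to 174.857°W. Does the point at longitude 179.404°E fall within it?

Band width going east from +145.540° to -174.857°: ((-174.857 − 145.540) mod 360) = 39.603°.
Offset of +179.404° east of the west edge: ((179.404 − 145.540) mod 360) = 33.864°.
33.864° ≤ 39.603° ⇒ inside.

Yes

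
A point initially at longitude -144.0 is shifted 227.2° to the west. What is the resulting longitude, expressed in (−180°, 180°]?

-11.2°

Start at -144.0°; shift −227.2° → -371.2°.
-371.2° lies outside (−180°, 180°]; add 360° → -11.2°.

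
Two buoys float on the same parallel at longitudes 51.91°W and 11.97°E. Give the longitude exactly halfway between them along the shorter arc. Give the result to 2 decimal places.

19.97°W

Signed shortest Δλ from -51.91° to +11.97° is +63.88°.
Midpoint longitude = -51.91° + (+63.88°)/2 = -51.91° + 31.94° = -19.97°.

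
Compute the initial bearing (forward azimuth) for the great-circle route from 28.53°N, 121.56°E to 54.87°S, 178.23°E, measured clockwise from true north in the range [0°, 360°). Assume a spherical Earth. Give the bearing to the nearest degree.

Δλ = 178.23 − 121.56 = 56.67°.
θ = atan2( sin Δλ · cos φ₂ , cos φ₁ · sin φ₂ − sin φ₁ · cos φ₂ · cos Δλ )
  = atan2(0.48079, -0.86955) = 151.061° → normalised to [0°, 360°): 151.061°.

151°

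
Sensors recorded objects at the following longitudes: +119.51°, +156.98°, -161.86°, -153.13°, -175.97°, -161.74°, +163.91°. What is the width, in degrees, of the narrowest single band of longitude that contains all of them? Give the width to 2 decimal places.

Sort the longitudes: -175.97°, -161.86°, -161.74°, -153.13°, +119.51°, +156.98°, +163.91°.
Eastward gaps between consecutive values (wrapping around): 14.11°, 0.12°, 8.61°, 272.64°, 37.47°, 6.93°, 20.12°.
Largest gap = 272.64° ⇒ minimal covering band is its complement: 360° − 272.64° = 87.36°.
Band runs from +119.51° eastward to -153.13°, crossing the antimeridian.

87.36°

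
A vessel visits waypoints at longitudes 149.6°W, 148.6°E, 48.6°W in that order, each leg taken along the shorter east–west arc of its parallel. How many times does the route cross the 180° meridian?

Leg 1: -149.6° → +148.6°, shortest Δλ = -61.8° (west) — crosses 180°.
Leg 2: +148.6° → -48.6°, shortest Δλ = 162.8° (east) — crosses 180°.
Total crossings: 2.

2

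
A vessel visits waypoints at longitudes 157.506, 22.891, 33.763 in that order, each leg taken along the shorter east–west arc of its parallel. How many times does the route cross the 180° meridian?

0

Leg 1: +157.506° → +22.891°, shortest Δλ = -134.615° (west) — does not cross 180°.
Leg 2: +22.891° → +33.763°, shortest Δλ = 10.872° (east) — does not cross 180°.
Total crossings: 0.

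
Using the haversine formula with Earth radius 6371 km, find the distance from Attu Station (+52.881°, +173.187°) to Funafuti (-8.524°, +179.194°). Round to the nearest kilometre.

6852 km

Δλ = 179.194 − 173.187 = 6.007°.
Δφ = -8.524 − 52.881 = -61.405°.
a = sin²(Δφ/2) + cos φ₁ · cos φ₂ · sin²(Δλ/2) = 0.262331.
c = 2·atan2(√a, √(1−a)) = 1.07545 rad → d = 6371·c ≈ 6851.68 km.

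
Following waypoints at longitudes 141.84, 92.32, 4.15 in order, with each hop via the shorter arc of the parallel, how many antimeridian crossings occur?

0

Leg 1: +141.84° → +92.32°, shortest Δλ = -49.52° (west) — does not cross 180°.
Leg 2: +92.32° → +4.15°, shortest Δλ = -88.17° (west) — does not cross 180°.
Total crossings: 0.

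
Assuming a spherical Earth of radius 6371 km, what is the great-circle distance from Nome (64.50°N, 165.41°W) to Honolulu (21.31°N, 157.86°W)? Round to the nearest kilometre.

Δλ = -157.86 − -165.41 = 7.55°.
Δφ = 21.31 − 64.50 = -43.19°.
a = sin²(Δφ/2) + cos φ₁ · cos φ₂ · sin²(Δλ/2) = 0.137195.
c = 2·atan2(√a, √(1−a)) = 0.75887 rad → d = 6371·c ≈ 4834.79 km.

4835 km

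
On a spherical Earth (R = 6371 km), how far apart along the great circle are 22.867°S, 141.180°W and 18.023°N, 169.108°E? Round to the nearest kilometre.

7060 km

Δλ = 169.108 − -141.180 = 310.288°; wrapped into (−180°, 180°]: -49.712°.
Δφ = 18.023 − -22.867 = 40.890°.
a = sin²(Δφ/2) + cos φ₁ · cos φ₂ · sin²(Δλ/2) = 0.276827.
c = 2·atan2(√a, √(1−a)) = 1.10812 rad → d = 6371·c ≈ 7059.83 km.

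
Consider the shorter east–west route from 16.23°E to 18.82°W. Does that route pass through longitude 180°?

Signed shortest Δλ = ((-18.82 − 16.23 + 180) mod 360) − 180 = -35.05°.
Going west by 35.05° from +16.23° reaches -18.82° without touching 180°.

No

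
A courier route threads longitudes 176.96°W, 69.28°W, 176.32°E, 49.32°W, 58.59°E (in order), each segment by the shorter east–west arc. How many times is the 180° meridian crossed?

2

Leg 1: -176.96° → -69.28°, shortest Δλ = 107.68° (east) — does not cross 180°.
Leg 2: -69.28° → +176.32°, shortest Δλ = -114.4° (west) — crosses 180°.
Leg 3: +176.32° → -49.32°, shortest Δλ = 134.36° (east) — crosses 180°.
Leg 4: -49.32° → +58.59°, shortest Δλ = 107.91° (east) — does not cross 180°.
Total crossings: 2.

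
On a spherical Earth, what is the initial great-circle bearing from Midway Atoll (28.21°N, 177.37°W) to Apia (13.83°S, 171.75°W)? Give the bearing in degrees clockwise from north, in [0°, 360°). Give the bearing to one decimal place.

Δλ = -171.75 − -177.37 = 5.62°.
θ = atan2( sin Δλ · cos φ₂ , cos φ₁ · sin φ₂ − sin φ₁ · cos φ₂ · cos Δλ )
  = atan2(0.09509, -0.66744) = 171.892° → normalised to [0°, 360°): 171.892°.

171.9°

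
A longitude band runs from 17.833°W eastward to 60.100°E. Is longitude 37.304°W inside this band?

No

Band width going east from -17.833° to +60.100°: ((60.100 − -17.833) mod 360) = 77.933°.
Offset of -37.304° east of the west edge: ((-37.304 − -17.833) mod 360) = 340.529°.
340.529° > 77.933° ⇒ outside.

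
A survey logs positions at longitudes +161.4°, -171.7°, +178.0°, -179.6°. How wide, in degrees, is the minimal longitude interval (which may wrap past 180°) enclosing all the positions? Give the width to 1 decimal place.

Sort the longitudes: -179.6°, -171.7°, +161.4°, +178.0°.
Eastward gaps between consecutive values (wrapping around): 7.9°, 333.1°, 16.6°, 2.4°.
Largest gap = 333.1° ⇒ minimal covering band is its complement: 360° − 333.1° = 26.9°.
Band runs from +161.4° eastward to -171.7°, crossing the antimeridian.

26.9°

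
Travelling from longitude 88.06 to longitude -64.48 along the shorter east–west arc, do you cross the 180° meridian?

Signed shortest Δλ = ((-64.48 − 88.06 + 180) mod 360) − 180 = -152.54°.
Going west by 152.54° from +88.06° reaches -64.48° without touching 180°.

No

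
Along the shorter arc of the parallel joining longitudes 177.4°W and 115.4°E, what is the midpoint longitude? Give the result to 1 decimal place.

149.0°E

Signed shortest Δλ from -177.4° to +115.4° is -67.2°.
Midpoint longitude = -177.4° + (-67.2°)/2 = -177.4° − 33.6° = -211.0°.
Normalise into (−180°, 180°]: +149.0°.
(The naïve average (-177.4 + +115.4)/2 = -31.0° is on the wrong side of the globe.)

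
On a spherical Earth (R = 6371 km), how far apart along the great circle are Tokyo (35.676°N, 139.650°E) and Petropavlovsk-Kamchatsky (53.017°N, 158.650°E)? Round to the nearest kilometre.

Δλ = 158.650 − 139.650 = 19.000°.
Δφ = 53.017 − 35.676 = 17.341°.
a = sin²(Δφ/2) + cos φ₁ · cos φ₂ · sin²(Δλ/2) = 0.036038.
c = 2·atan2(√a, √(1−a)) = 0.38199 rad → d = 6371·c ≈ 2433.67 km.

2434 km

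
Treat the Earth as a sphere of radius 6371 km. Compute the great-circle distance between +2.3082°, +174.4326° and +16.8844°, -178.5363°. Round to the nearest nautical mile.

969 nmi

Δλ = -178.5363 − 174.4326 = -352.9689°; wrapped into (−180°, 180°]: 7.0311°.
Δφ = 16.8844 − 2.3082 = 14.5762°.
a = sin²(Δφ/2) + cos φ₁ · cos φ₂ · sin²(Δλ/2) = 0.019688.
c = 2·atan2(√a, √(1−a)) = 0.28156 rad → d = 6371·c ≈ 1793.81 km ≈ 968.58 nmi.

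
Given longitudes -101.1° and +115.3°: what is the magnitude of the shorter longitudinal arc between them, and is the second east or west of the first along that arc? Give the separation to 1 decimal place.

143.6° west

Raw difference: 115.3 − -101.1 = 216.4°.
Normalise into (−180°, 180°]: 216.4° − 360° = -143.6°.
Negative ⇒ the second point lies to the west; separation 143.6°.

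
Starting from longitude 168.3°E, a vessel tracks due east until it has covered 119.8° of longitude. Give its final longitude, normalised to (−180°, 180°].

71.9°W

Start at +168.3°; shift +119.8° → +288.1°.
+288.1° lies outside (−180°, 180°]; subtract 360° → -71.9°.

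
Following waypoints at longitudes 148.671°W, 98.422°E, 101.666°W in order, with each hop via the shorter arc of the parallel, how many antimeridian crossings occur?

2

Leg 1: -148.671° → +98.422°, shortest Δλ = -112.907° (west) — crosses 180°.
Leg 2: +98.422° → -101.666°, shortest Δλ = 159.912° (east) — crosses 180°.
Total crossings: 2.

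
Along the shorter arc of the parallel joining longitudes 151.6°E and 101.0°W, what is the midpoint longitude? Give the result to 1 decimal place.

154.7°W

Signed shortest Δλ from +151.6° to -101.0° is +107.4°.
Midpoint longitude = +151.6° + (+107.4°)/2 = +151.6° + 53.7° = +205.3°.
Normalise into (−180°, 180°]: -154.7°.
(The naïve average (+151.6 + -101.0)/2 = 25.3° is on the wrong side of the globe.)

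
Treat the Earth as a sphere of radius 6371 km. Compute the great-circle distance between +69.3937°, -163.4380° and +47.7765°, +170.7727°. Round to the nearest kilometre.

2783 km

Δλ = 170.7727 − -163.4380 = 334.2107°; wrapped into (−180°, 180°]: -25.7893°.
Δφ = 47.7765 − 69.3937 = -21.6172°.
a = sin²(Δφ/2) + cos φ₁ · cos φ₂ · sin²(Δλ/2) = 0.046945.
c = 2·atan2(√a, √(1−a)) = 0.43680 rad → d = 6371·c ≈ 2782.87 km.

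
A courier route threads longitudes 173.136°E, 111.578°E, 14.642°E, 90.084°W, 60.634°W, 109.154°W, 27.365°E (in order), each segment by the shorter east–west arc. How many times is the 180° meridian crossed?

0

Leg 1: +173.136° → +111.578°, shortest Δλ = -61.558° (west) — does not cross 180°.
Leg 2: +111.578° → +14.642°, shortest Δλ = -96.936° (west) — does not cross 180°.
Leg 3: +14.642° → -90.084°, shortest Δλ = -104.726° (west) — does not cross 180°.
Leg 4: -90.084° → -60.634°, shortest Δλ = 29.45° (east) — does not cross 180°.
Leg 5: -60.634° → -109.154°, shortest Δλ = -48.52° (west) — does not cross 180°.
Leg 6: -109.154° → +27.365°, shortest Δλ = 136.519° (east) — does not cross 180°.
Total crossings: 0.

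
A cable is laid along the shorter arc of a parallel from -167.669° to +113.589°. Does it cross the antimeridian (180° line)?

Yes

Naïve |113.589 − -167.669| = 281.258° > 180°, so the shorter arc goes the other way round — across 180°.
Signed shortest Δλ = ((113.589 − -167.669 + 180) mod 360) − 180 = -78.742°.
Going west by 78.742° from -167.669° passes through 180° before reaching +113.589°.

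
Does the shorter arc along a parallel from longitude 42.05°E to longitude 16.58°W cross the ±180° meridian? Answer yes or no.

Signed shortest Δλ = ((-16.58 − 42.05 + 180) mod 360) − 180 = -58.63°.
Going west by 58.63° from +42.05° reaches -16.58° without touching 180°.

No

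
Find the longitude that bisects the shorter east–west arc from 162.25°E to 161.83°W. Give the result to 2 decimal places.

Signed shortest Δλ from +162.25° to -161.83° is +35.92°.
Midpoint longitude = +162.25° + (+35.92°)/2 = +162.25° + 17.96° = +180.21°.
Normalise into (−180°, 180°]: -179.79°.
(The naïve average (+162.25 + -161.83)/2 = 0.21° is on the wrong side of the globe.)

179.79°W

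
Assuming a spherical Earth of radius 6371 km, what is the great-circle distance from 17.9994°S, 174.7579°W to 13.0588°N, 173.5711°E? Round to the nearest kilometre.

Δλ = 173.5711 − -174.7579 = 348.3290°; wrapped into (−180°, 180°]: -11.6710°.
Δφ = 13.0588 − -17.9994 = 31.0582°.
a = sin²(Δφ/2) + cos φ₁ · cos φ₂ · sin²(Δλ/2) = 0.081255.
c = 2·atan2(√a, √(1−a)) = 0.57812 rad → d = 6371·c ≈ 3683.23 km.

3683 km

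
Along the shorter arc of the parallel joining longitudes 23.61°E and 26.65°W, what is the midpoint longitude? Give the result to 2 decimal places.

Signed shortest Δλ from +23.61° to -26.65° is -50.26°.
Midpoint longitude = +23.61° + (-50.26°)/2 = +23.61° − 25.13° = -1.52°.

1.52°W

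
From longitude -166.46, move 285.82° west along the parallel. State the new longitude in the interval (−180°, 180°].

Start at -166.46°; shift −285.82° → -452.28°.
-452.28° lies outside (−180°, 180°]; add 360° → -92.28°.

-92.28°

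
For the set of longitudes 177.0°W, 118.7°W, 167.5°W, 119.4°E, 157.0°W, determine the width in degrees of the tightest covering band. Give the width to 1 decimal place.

121.9°

Sort the longitudes: -177.0°, -167.5°, -157.0°, -118.7°, +119.4°.
Eastward gaps between consecutive values (wrapping around): 9.5°, 10.5°, 38.3°, 238.1°, 63.6°.
Largest gap = 238.1° ⇒ minimal covering band is its complement: 360° − 238.1° = 121.9°.
Band runs from +119.4° eastward to -118.7°, crossing the antimeridian.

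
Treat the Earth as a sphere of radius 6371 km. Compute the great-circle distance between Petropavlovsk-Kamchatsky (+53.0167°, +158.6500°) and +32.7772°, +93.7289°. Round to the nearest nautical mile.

Δλ = 93.7289 − 158.6500 = -64.9211°.
Δφ = 32.7772 − 53.0167 = -20.2395°.
a = sin²(Δφ/2) + cos φ₁ · cos φ₂ · sin²(Δλ/2) = 0.176577.
c = 2·atan2(√a, √(1−a)) = 0.86735 rad → d = 6371·c ≈ 5525.92 km ≈ 2983.76 nmi.

2984 nmi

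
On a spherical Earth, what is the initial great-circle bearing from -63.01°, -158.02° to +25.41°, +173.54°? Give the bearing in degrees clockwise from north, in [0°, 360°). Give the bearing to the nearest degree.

Δλ = 173.54 − -158.02 = 331.56°; wrapped into (−180°, 180°]: -28.44°.
θ = atan2( sin Δλ · cos φ₂ , cos φ₁ · sin φ₂ − sin φ₁ · cos φ₂ · cos Δλ )
  = atan2(-0.43017, 0.90248) = -25.485° → normalised to [0°, 360°): 334.515°.

335°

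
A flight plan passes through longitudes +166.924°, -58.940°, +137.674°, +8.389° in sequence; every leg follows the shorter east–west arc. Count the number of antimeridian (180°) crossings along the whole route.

Leg 1: +166.924° → -58.940°, shortest Δλ = 134.136° (east) — crosses 180°.
Leg 2: -58.940° → +137.674°, shortest Δλ = -163.386° (west) — crosses 180°.
Leg 3: +137.674° → +8.389°, shortest Δλ = -129.285° (west) — does not cross 180°.
Total crossings: 2.

2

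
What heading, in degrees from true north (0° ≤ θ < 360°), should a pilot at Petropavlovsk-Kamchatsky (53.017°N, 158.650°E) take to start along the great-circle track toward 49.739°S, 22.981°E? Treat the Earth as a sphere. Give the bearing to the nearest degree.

259°

Δλ = 22.981 − 158.650 = -135.669°.
θ = atan2( sin Δλ · cos φ₂ , cos φ₁ · sin φ₂ − sin φ₁ · cos φ₂ · cos Δλ )
  = atan2(-0.45162, -0.08979) = -101.245° → normalised to [0°, 360°): 258.755°.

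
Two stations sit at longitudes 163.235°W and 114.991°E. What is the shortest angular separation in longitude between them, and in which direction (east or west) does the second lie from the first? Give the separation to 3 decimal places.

81.774° west

Raw difference: 114.991 − -163.235 = 278.226°.
Normalise into (−180°, 180°]: 278.226° − 360° = -81.774°.
Negative ⇒ the second point lies to the west; separation 81.774°.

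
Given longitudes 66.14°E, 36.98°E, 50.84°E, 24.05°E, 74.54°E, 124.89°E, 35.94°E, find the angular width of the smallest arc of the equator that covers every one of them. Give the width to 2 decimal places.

Sort the longitudes: +24.05°, +35.94°, +36.98°, +50.84°, +66.14°, +74.54°, +124.89°.
Eastward gaps between consecutive values (wrapping around): 11.89°, 1.04°, 13.86°, 15.30°, 8.40°, 50.35°, 259.16°.
Largest gap = 259.16° ⇒ minimal covering band is its complement: 360° − 259.16° = 100.84°.
Band runs from +24.05° eastward to +124.89°.

100.84°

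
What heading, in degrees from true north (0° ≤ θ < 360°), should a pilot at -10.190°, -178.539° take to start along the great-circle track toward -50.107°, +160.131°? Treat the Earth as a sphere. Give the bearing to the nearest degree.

200°

Δλ = 160.131 − -178.539 = 338.670°; wrapped into (−180°, 180°]: -21.330°.
θ = atan2( sin Δλ · cos φ₂ , cos φ₁ · sin φ₂ − sin φ₁ · cos φ₂ · cos Δλ )
  = atan2(-0.23329, -0.64945) = -160.241° → normalised to [0°, 360°): 199.759°.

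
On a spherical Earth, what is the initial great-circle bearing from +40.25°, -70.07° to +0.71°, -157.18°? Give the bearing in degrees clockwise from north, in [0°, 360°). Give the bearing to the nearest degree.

269°

Δλ = -157.18 − -70.07 = -87.11°.
θ = atan2( sin Δλ · cos φ₂ , cos φ₁ · sin φ₂ − sin φ₁ · cos φ₂ · cos Δλ )
  = atan2(-0.99865, -0.02312) = -91.326° → normalised to [0°, 360°): 268.674°.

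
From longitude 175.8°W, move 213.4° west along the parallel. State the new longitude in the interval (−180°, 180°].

Start at -175.8°; shift −213.4° → -389.2°.
-389.2° lies outside (−180°, 180°]; add 360° → -29.2°.

29.2°W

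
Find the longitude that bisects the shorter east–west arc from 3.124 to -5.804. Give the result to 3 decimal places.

-1.340°

Signed shortest Δλ from +3.124° to -5.804° is -8.928°.
Midpoint longitude = +3.124° + (-8.928°)/2 = +3.124° − 4.464° = -1.340°.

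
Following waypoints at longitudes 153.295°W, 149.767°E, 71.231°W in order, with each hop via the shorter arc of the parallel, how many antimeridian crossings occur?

2

Leg 1: -153.295° → +149.767°, shortest Δλ = -56.938° (west) — crosses 180°.
Leg 2: +149.767° → -71.231°, shortest Δλ = 139.002° (east) — crosses 180°.
Total crossings: 2.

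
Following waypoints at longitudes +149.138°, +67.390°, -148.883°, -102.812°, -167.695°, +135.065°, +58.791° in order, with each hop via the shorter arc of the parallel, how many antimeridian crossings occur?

2

Leg 1: +149.138° → +67.390°, shortest Δλ = -81.748° (west) — does not cross 180°.
Leg 2: +67.390° → -148.883°, shortest Δλ = 143.727° (east) — crosses 180°.
Leg 3: -148.883° → -102.812°, shortest Δλ = 46.071° (east) — does not cross 180°.
Leg 4: -102.812° → -167.695°, shortest Δλ = -64.883° (west) — does not cross 180°.
Leg 5: -167.695° → +135.065°, shortest Δλ = -57.24° (west) — crosses 180°.
Leg 6: +135.065° → +58.791°, shortest Δλ = -76.274° (west) — does not cross 180°.
Total crossings: 2.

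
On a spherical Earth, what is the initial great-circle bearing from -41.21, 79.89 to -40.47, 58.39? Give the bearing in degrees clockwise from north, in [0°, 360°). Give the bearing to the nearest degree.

265°

Δλ = 58.39 − 79.89 = -21.50°.
θ = atan2( sin Δλ · cos φ₂ , cos φ₁ · sin φ₂ − sin φ₁ · cos φ₂ · cos Δλ )
  = atan2(-0.27881, -0.02196) = -94.503° → normalised to [0°, 360°): 265.497°.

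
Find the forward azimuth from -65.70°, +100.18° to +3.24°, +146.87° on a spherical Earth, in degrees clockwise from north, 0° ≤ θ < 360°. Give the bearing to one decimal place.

48.3°

Δλ = 146.87 − 100.18 = 46.69°.
θ = atan2( sin Δλ · cos φ₂ , cos φ₁ · sin φ₂ − sin φ₁ · cos φ₂ · cos Δλ )
  = atan2(0.72649, 0.64743) = 48.293° → normalised to [0°, 360°): 48.293°.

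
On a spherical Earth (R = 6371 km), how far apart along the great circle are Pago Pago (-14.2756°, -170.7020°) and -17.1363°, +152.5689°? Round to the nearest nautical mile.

2127 nmi

Δλ = 152.5689 − -170.7020 = 323.2709°; wrapped into (−180°, 180°]: -36.7291°.
Δφ = -17.1363 − -14.2756 = -2.8607°.
a = sin²(Δφ/2) + cos φ₁ · cos φ₂ · sin²(Δλ/2) = 0.092551.
c = 2·atan2(√a, √(1−a)) = 0.61824 rad → d = 6371·c ≈ 3938.83 km ≈ 2126.80 nmi.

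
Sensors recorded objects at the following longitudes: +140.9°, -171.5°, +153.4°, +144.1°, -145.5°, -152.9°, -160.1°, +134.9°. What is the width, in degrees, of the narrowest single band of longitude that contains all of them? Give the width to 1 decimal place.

Sort the longitudes: -171.5°, -160.1°, -152.9°, -145.5°, +134.9°, +140.9°, +144.1°, +153.4°.
Eastward gaps between consecutive values (wrapping around): 11.4°, 7.2°, 7.4°, 280.4°, 6.0°, 3.2°, 9.3°, 35.1°.
Largest gap = 280.4° ⇒ minimal covering band is its complement: 360° − 280.4° = 79.6°.
Band runs from +134.9° eastward to -145.5°, crossing the antimeridian.

79.6°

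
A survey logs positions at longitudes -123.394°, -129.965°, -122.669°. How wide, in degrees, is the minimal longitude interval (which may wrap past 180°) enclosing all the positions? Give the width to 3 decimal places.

Sort the longitudes: -129.965°, -123.394°, -122.669°.
Eastward gaps between consecutive values (wrapping around): 6.571°, 0.725°, 352.704°.
Largest gap = 352.704° ⇒ minimal covering band is its complement: 360° − 352.704° = 7.296°.
Band runs from -129.965° eastward to -122.669°.

7.296°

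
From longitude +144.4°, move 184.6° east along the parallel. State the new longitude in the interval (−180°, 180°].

-31.0°

Start at +144.4°; shift +184.6° → +329.0°.
+329.0° lies outside (−180°, 180°]; subtract 360° → -31.0°.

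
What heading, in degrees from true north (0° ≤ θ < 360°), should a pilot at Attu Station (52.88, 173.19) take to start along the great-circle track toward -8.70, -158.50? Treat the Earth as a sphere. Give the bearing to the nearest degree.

149°

Δλ = -158.50 − 173.19 = -331.69°; wrapped into (−180°, 180°]: 28.31°.
θ = atan2( sin Δλ · cos φ₂ , cos φ₁ · sin φ₂ − sin φ₁ · cos φ₂ · cos Δλ )
  = atan2(0.46879, -0.78521) = 149.162° → normalised to [0°, 360°): 149.162°.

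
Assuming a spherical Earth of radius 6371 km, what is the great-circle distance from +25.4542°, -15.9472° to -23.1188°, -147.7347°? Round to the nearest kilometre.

15148 km

Δλ = -147.7347 − -15.9472 = -131.7875°.
Δφ = -23.1188 − 25.4542 = -48.5730°.
a = sin²(Δφ/2) + cos φ₁ · cos φ₂ · sin²(Δλ/2) = 0.861059.
c = 2·atan2(√a, √(1−a)) = 2.37765 rad → d = 6371·c ≈ 15148.03 km.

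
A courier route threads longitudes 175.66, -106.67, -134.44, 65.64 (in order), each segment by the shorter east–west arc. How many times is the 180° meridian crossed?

Leg 1: +175.66° → -106.67°, shortest Δλ = 77.67° (east) — crosses 180°.
Leg 2: -106.67° → -134.44°, shortest Δλ = -27.77° (west) — does not cross 180°.
Leg 3: -134.44° → +65.64°, shortest Δλ = -159.92° (west) — crosses 180°.
Total crossings: 2.

2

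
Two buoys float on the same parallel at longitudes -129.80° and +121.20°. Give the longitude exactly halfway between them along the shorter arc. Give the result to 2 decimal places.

+175.70°

Signed shortest Δλ from -129.80° to +121.20° is -109.00°.
Midpoint longitude = -129.80° + (-109.00°)/2 = -129.80° − 54.50° = -184.30°.
Normalise into (−180°, 180°]: +175.70°.
(The naïve average (-129.80 + +121.20)/2 = -4.3° is on the wrong side of the globe.)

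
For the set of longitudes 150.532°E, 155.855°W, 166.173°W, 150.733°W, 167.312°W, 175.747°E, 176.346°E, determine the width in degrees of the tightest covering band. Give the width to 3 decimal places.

Sort the longitudes: -167.312°, -166.173°, -155.855°, -150.733°, +150.532°, +175.747°, +176.346°.
Eastward gaps between consecutive values (wrapping around): 1.139°, 10.318°, 5.122°, 301.265°, 25.215°, 0.599°, 16.342°.
Largest gap = 301.265° ⇒ minimal covering band is its complement: 360° − 301.265° = 58.735°.
Band runs from +150.532° eastward to -150.733°, crossing the antimeridian.

58.735°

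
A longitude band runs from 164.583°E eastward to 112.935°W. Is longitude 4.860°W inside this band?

Band width going east from +164.583° to -112.935°: ((-112.935 − 164.583) mod 360) = 82.482°.
Offset of -4.860° east of the west edge: ((-4.860 − 164.583) mod 360) = 190.557°.
190.557° > 82.482° ⇒ outside.

No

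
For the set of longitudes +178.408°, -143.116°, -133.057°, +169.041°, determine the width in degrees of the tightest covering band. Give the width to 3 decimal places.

Sort the longitudes: -143.116°, -133.057°, +169.041°, +178.408°.
Eastward gaps between consecutive values (wrapping around): 10.059°, 302.098°, 9.367°, 38.476°.
Largest gap = 302.098° ⇒ minimal covering band is its complement: 360° − 302.098° = 57.902°.
Band runs from +169.041° eastward to -133.057°, crossing the antimeridian.

57.902°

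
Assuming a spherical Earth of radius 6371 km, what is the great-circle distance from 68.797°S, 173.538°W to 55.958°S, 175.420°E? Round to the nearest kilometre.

Δλ = 175.420 − -173.538 = 348.958°; wrapped into (−180°, 180°]: -11.042°.
Δφ = -55.958 − -68.797 = 12.839°.
a = sin²(Δφ/2) + cos φ₁ · cos φ₂ · sin²(Δλ/2) = 0.014375.
c = 2·atan2(√a, √(1−a)) = 0.24037 rad → d = 6371·c ≈ 1531.39 km.

1531 km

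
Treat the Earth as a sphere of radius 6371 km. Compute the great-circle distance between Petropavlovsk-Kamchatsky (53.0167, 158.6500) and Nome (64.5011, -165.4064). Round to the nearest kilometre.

2386 km

Δλ = -165.4064 − 158.6500 = -324.0564°; wrapped into (−180°, 180°]: 35.9436°.
Δφ = 64.5011 − 53.0167 = 11.4844°.
a = sin²(Δφ/2) + cos φ₁ · cos φ₂ · sin²(Δλ/2) = 0.034666.
c = 2·atan2(√a, √(1−a)) = 0.37456 rad → d = 6371·c ≈ 2386.33 km.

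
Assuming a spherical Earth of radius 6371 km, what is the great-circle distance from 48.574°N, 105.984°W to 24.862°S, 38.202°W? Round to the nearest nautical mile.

Δλ = -38.202 − -105.984 = 67.782°.
Δφ = -24.862 − 48.574 = -73.436°.
a = sin²(Δφ/2) + cos φ₁ · cos φ₂ · sin²(Δλ/2) = 0.544121.
c = 2·atan2(√a, √(1−a)) = 1.65915 rad → d = 6371·c ≈ 10570.46 km ≈ 5707.59 nmi.

5708 nmi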